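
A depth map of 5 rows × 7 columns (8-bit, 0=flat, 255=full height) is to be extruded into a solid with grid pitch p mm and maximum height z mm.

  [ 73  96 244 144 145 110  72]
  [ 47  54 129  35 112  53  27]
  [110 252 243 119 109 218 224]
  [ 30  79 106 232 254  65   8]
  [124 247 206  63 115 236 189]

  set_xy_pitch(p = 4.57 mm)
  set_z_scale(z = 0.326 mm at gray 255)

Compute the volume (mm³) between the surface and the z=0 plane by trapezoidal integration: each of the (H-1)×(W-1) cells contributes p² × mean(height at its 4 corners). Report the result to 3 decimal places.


85.453

height_mm = gray/255 × 0.326; cell vol = 4.57² × mean(4 corners)
unit = 4.57² × 0.326 / (4×255) = 0.00667498 mm³ per gray-sum
row 0: Σ corner-gray over 6 cells = 2463  → 16.4405
row 1: Σ corner-gray over 6 cells = 3056  → 20.3987
row 2: Σ corner-gray over 6 cells = 3726  → 24.8710
row 3: Σ corner-gray over 6 cells = 3557  → 23.7429
Σ rows: total corner-gray = 12802  → 85.4531 mm³


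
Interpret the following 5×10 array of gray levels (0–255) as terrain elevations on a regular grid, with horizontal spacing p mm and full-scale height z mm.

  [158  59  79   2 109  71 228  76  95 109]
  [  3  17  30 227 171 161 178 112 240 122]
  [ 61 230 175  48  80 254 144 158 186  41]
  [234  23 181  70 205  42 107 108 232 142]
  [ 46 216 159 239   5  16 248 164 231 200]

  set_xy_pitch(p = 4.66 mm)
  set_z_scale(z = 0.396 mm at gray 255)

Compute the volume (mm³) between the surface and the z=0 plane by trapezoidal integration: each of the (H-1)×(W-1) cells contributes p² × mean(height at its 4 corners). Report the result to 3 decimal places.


height_mm = gray/255 × 0.396; cell vol = 4.66² × mean(4 corners)
unit = 4.66² × 0.396 / (4×255) = 0.00843076 mm³ per gray-sum
row 0: Σ corner-gray over 9 cells = 4102  → 34.5830
row 1: Σ corner-gray over 9 cells = 5049  → 42.5669
row 2: Σ corner-gray over 9 cells = 4964  → 41.8503
row 3: Σ corner-gray over 9 cells = 5114  → 43.1149
Σ rows: total corner-gray = 19229  → 162.1151 mm³

162.115


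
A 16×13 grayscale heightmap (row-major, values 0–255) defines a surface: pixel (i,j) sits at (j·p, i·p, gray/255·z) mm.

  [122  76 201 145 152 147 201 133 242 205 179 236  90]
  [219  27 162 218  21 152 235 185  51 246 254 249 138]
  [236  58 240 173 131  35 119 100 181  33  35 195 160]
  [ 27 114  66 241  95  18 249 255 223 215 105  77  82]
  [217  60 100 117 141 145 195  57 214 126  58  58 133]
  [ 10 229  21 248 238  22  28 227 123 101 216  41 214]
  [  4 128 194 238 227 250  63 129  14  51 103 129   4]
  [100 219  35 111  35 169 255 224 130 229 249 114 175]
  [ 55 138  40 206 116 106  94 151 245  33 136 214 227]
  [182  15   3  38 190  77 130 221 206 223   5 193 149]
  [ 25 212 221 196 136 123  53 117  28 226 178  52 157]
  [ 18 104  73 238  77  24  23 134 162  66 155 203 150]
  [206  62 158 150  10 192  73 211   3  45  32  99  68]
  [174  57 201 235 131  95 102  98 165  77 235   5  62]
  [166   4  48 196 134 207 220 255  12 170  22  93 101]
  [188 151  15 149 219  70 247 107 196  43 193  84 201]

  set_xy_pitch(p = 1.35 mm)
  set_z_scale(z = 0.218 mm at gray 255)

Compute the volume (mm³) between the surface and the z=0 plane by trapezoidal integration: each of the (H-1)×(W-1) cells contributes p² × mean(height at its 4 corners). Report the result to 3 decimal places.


37.039

height_mm = gray/255 × 0.218; cell vol = 1.35² × mean(4 corners)
unit = 1.35² × 0.218 / (4×255) = 0.000389515 mm³ per gray-sum
row 0: Σ corner-gray over 12 cells = 8003  → 3.1173
row 1: Σ corner-gray over 12 cells = 6953  → 2.7083
row 2: Σ corner-gray over 12 cells = 6421  → 2.5011
row 3: Σ corner-gray over 12 cells = 6317  → 2.4606
row 4: Σ corner-gray over 12 cells = 6104  → 2.3776
row 5: Σ corner-gray over 12 cells = 6272  → 2.4430
row 6: Σ corner-gray over 12 cells = 6875  → 2.6779
row 7: Σ corner-gray over 12 cells = 7055  → 2.7480
row 8: Σ corner-gray over 12 cells = 6173  → 2.4045
row 9: Σ corner-gray over 12 cells = 6199  → 2.4146
row 10: Σ corner-gray over 12 cells = 5952  → 2.3184
row 11: Σ corner-gray over 12 cells = 5030  → 1.9593
row 12: Σ corner-gray over 12 cells = 5382  → 2.0964
row 13: Σ corner-gray over 12 cells = 6027  → 2.3476
row 14: Σ corner-gray over 12 cells = 6326  → 2.4641
Σ rows: total corner-gray = 95089  → 37.0386 mm³


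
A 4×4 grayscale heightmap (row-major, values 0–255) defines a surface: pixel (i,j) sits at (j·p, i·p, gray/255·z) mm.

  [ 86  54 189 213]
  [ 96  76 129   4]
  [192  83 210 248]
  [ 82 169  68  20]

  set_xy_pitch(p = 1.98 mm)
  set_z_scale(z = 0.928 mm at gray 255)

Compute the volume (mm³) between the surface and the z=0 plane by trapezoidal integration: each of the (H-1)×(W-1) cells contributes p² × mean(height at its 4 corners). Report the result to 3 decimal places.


height_mm = gray/255 × 0.928; cell vol = 1.98² × mean(4 corners)
unit = 1.98² × 0.928 / (4×255) = 0.0035668 mm³ per gray-sum
row 0: Σ corner-gray over 3 cells = 1295  → 4.6190
row 1: Σ corner-gray over 3 cells = 1536  → 5.4786
row 2: Σ corner-gray over 3 cells = 1602  → 5.7140
Σ rows: total corner-gray = 4433  → 15.8116 mm³

15.812


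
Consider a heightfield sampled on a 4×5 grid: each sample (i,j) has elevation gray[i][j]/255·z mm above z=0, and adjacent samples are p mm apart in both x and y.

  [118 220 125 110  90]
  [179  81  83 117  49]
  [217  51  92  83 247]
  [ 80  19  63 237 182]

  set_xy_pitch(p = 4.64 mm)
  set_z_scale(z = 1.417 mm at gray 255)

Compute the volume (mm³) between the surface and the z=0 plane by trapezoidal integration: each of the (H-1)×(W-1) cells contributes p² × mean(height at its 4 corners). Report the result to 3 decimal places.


height_mm = gray/255 × 1.417; cell vol = 4.64² × mean(4 corners)
unit = 4.64² × 1.417 / (4×255) = 0.0299093 mm³ per gray-sum
row 0: Σ corner-gray over 4 cells = 1908  → 57.0669
row 1: Σ corner-gray over 4 cells = 1706  → 51.0252
row 2: Σ corner-gray over 4 cells = 1816  → 54.3152
Σ rows: total corner-gray = 5430  → 162.4073 mm³

162.407


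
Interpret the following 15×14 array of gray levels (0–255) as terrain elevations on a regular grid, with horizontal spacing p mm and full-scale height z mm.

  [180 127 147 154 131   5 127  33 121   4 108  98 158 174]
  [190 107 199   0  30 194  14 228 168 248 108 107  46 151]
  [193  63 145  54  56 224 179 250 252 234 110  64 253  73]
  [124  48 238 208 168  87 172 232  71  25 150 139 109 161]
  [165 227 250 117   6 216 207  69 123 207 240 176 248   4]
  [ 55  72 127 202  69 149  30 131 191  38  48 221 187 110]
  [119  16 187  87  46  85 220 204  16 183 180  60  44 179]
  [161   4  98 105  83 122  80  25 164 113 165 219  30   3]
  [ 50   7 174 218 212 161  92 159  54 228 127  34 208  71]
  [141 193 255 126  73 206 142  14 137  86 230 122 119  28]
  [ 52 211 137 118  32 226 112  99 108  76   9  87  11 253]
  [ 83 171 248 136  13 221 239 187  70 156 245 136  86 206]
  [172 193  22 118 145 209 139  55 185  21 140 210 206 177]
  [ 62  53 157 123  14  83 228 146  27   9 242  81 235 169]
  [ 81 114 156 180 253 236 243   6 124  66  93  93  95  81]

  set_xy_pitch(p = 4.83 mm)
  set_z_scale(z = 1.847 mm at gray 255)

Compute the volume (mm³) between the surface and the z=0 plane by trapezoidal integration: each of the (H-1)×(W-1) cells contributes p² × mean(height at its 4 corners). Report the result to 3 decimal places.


4014.832

height_mm = gray/255 × 1.847; cell vol = 4.83² × mean(4 corners)
unit = 4.83² × 1.847 / (4×255) = 0.0422436 mm³ per gray-sum
row 0: Σ corner-gray over 13 cells = 6019  → 254.2643
row 1: Σ corner-gray over 13 cells = 7273  → 307.2377
row 2: Σ corner-gray over 13 cells = 7613  → 321.6006
row 3: Σ corner-gray over 13 cells = 7920  → 334.5694
row 4: Σ corner-gray over 13 cells = 7436  → 314.1235
row 5: Σ corner-gray over 13 cells = 6049  → 255.5316
row 6: Σ corner-gray over 13 cells = 5534  → 233.7761
row 7: Σ corner-gray over 13 cells = 6049  → 255.5316
row 8: Σ corner-gray over 13 cells = 7044  → 297.5640
row 9: Σ corner-gray over 13 cells = 6332  → 267.4865
row 10: Σ corner-gray over 13 cells = 6862  → 289.8756
row 11: Σ corner-gray over 13 cells = 7740  → 326.9655
row 12: Σ corner-gray over 13 cells = 6662  → 281.4269
row 13: Σ corner-gray over 13 cells = 6507  → 274.8791
Σ rows: total corner-gray = 95040  → 4014.8323 mm³


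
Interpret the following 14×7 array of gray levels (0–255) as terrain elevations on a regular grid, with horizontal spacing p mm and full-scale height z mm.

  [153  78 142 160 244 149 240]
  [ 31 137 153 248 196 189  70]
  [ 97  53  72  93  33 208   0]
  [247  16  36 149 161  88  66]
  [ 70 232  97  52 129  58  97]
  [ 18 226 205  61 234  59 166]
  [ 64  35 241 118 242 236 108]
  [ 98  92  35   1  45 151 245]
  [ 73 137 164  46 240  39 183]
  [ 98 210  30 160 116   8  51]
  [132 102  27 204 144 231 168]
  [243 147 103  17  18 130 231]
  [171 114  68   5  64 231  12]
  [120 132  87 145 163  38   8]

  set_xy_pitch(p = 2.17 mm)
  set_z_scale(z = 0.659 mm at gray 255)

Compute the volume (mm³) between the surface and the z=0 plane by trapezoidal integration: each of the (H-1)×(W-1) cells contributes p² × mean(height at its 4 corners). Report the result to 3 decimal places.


113.232

height_mm = gray/255 × 0.659; cell vol = 2.17² × mean(4 corners)
unit = 2.17² × 0.659 / (4×255) = 0.00304232 mm³ per gray-sum
row 0: Σ corner-gray over 6 cells = 3886  → 11.8225
row 1: Σ corner-gray over 6 cells = 2962  → 9.0113
row 2: Σ corner-gray over 6 cells = 2228  → 6.7783
row 3: Σ corner-gray over 6 cells = 2516  → 7.6545
row 4: Σ corner-gray over 6 cells = 3057  → 9.3004
row 5: Σ corner-gray over 6 cells = 3670  → 11.1653
row 6: Σ corner-gray over 6 cells = 2907  → 8.8440
row 7: Σ corner-gray over 6 cells = 2499  → 7.6028
row 8: Σ corner-gray over 6 cells = 2705  → 8.2295
row 9: Σ corner-gray over 6 cells = 2913  → 8.8623
row 10: Σ corner-gray over 6 cells = 3020  → 9.1878
row 11: Σ corner-gray over 6 cells = 2451  → 7.4567
row 12: Σ corner-gray over 6 cells = 2405  → 7.3168
Σ rows: total corner-gray = 37219  → 113.2321 mm³


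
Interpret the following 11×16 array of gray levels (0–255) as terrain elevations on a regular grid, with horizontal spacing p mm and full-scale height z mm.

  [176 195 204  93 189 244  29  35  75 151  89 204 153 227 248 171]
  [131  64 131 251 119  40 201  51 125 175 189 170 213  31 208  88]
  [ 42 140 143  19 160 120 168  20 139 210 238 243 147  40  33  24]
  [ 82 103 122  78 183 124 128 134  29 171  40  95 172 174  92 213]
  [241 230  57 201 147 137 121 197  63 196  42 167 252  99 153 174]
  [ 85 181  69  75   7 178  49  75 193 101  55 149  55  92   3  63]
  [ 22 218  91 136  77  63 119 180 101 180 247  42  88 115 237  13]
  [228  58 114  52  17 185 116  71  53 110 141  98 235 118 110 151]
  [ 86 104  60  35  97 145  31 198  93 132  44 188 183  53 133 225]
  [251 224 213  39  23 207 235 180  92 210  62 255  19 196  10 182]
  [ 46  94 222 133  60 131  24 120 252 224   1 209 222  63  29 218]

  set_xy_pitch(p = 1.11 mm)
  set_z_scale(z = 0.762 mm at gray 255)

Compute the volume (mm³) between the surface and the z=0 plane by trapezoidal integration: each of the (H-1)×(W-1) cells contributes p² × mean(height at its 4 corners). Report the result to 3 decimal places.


69.488

height_mm = gray/255 × 0.762; cell vol = 1.11² × mean(4 corners)
unit = 1.11² × 0.762 / (4×255) = 0.000920451 mm³ per gray-sum
row 0: Σ corner-gray over 15 cells = 8774  → 8.0760
row 1: Σ corner-gray over 15 cells = 7861  → 7.2357
row 2: Σ corner-gray over 15 cells = 7291  → 6.7110
row 3: Σ corner-gray over 15 cells = 8124  → 7.4777
row 4: Σ corner-gray over 15 cells = 7251  → 6.6742
row 5: Σ corner-gray over 15 cells = 6535  → 6.0151
row 6: Σ corner-gray over 15 cells = 7158  → 6.5886
row 7: Σ corner-gray over 15 cells = 6638  → 6.1100
row 8: Σ corner-gray over 15 cells = 7666  → 7.0562
row 9: Σ corner-gray over 15 cells = 8195  → 7.5431
Σ rows: total corner-gray = 75493  → 69.4876 mm³


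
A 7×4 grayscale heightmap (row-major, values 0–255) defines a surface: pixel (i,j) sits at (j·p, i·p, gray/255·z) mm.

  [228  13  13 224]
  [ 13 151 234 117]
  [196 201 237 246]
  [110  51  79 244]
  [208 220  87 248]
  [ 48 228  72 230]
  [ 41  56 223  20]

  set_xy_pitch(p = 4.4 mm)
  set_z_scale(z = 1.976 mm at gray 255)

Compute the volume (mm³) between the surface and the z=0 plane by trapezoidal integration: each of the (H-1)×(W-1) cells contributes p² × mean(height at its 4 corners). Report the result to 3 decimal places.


400.669

height_mm = gray/255 × 1.976; cell vol = 4.4² × mean(4 corners)
unit = 4.4² × 1.976 / (4×255) = 0.0375053 mm³ per gray-sum
row 0: Σ corner-gray over 3 cells = 1404  → 52.6574
row 1: Σ corner-gray over 3 cells = 2218  → 83.1867
row 2: Σ corner-gray over 3 cells = 1932  → 72.4602
row 3: Σ corner-gray over 3 cells = 1684  → 63.1588
row 4: Σ corner-gray over 3 cells = 1948  → 73.0602
row 5: Σ corner-gray over 3 cells = 1497  → 56.1454
Σ rows: total corner-gray = 10683  → 400.6686 mm³


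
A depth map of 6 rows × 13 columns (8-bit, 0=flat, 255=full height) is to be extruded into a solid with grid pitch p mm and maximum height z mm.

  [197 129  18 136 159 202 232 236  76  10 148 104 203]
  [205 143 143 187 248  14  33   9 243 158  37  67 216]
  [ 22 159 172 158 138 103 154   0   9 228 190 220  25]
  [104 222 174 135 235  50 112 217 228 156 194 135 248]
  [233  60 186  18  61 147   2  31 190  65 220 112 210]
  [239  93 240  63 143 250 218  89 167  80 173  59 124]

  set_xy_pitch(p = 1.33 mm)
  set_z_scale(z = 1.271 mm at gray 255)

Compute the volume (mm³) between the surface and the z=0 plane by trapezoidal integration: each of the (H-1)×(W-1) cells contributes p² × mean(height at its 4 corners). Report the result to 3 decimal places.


71.396

height_mm = gray/255 × 1.271; cell vol = 1.33² × mean(4 corners)
unit = 1.33² × 1.271 / (4×255) = 0.00220419 mm³ per gray-sum
row 0: Σ corner-gray over 12 cells = 6285  → 13.8533
row 1: Σ corner-gray over 12 cells = 6094  → 13.4323
row 2: Σ corner-gray over 12 cells = 7177  → 15.8195
row 3: Σ corner-gray over 12 cells = 6695  → 14.7570
row 4: Σ corner-gray over 12 cells = 6140  → 13.5337
Σ rows: total corner-gray = 32391  → 71.3959 mm³


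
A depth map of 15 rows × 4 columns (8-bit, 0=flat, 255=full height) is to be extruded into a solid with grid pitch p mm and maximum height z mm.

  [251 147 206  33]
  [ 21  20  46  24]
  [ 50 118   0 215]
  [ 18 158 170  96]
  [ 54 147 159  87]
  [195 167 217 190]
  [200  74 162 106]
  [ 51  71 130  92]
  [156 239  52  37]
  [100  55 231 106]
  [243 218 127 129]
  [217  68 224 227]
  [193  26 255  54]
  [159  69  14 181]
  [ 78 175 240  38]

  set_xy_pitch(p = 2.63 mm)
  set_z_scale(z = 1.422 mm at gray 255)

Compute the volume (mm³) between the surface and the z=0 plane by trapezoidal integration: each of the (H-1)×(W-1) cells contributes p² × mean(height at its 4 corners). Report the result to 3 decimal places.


height_mm = gray/255 × 1.422; cell vol = 2.63² × mean(4 corners)
unit = 2.63² × 1.422 / (4×255) = 0.00964297 mm³ per gray-sum
row 0: Σ corner-gray over 3 cells = 1167  → 11.2533
row 1: Σ corner-gray over 3 cells = 678  → 6.5379
row 2: Σ corner-gray over 3 cells = 1271  → 12.2562
row 3: Σ corner-gray over 3 cells = 1523  → 14.6862
row 4: Σ corner-gray over 3 cells = 1906  → 18.3795
row 5: Σ corner-gray over 3 cells = 1931  → 18.6206
row 6: Σ corner-gray over 3 cells = 1323  → 12.7577
row 7: Σ corner-gray over 3 cells = 1320  → 12.7287
row 8: Σ corner-gray over 3 cells = 1553  → 14.9755
row 9: Σ corner-gray over 3 cells = 1840  → 17.7431
row 10: Σ corner-gray over 3 cells = 2090  → 20.1538
row 11: Σ corner-gray over 3 cells = 1837  → 17.7141
row 12: Σ corner-gray over 3 cells = 1315  → 12.6805
row 13: Σ corner-gray over 3 cells = 1452  → 14.0016
Σ rows: total corner-gray = 21206  → 204.4889 mm³

204.489


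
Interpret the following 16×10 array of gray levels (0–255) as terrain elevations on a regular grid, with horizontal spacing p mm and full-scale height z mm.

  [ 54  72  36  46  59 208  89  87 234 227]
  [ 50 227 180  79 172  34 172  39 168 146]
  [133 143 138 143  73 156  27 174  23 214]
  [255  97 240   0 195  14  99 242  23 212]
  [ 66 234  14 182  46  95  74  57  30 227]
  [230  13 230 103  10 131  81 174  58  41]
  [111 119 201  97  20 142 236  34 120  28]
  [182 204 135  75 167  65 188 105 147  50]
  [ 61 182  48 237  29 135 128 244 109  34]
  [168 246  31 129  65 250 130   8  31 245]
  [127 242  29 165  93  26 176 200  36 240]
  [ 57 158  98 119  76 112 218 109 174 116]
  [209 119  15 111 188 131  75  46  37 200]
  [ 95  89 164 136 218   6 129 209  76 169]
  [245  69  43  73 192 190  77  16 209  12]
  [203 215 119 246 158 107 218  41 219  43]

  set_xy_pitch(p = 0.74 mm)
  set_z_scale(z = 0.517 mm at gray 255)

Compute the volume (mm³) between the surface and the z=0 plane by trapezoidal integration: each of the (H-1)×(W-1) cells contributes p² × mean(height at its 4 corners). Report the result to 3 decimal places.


height_mm = gray/255 × 0.517; cell vol = 0.74² × mean(4 corners)
unit = 0.74² × 0.517 / (4×255) = 0.000277558 mm³ per gray-sum
row 0: Σ corner-gray over 9 cells = 4281  → 1.1882
row 1: Σ corner-gray over 9 cells = 4439  → 1.2321
row 2: Σ corner-gray over 9 cells = 4388  → 1.2179
row 3: Σ corner-gray over 9 cells = 4044  → 1.1224
row 4: Σ corner-gray over 9 cells = 3628  → 1.0070
row 5: Σ corner-gray over 9 cells = 3948  → 1.0958
row 6: Σ corner-gray over 9 cells = 4481  → 1.2437
row 7: Σ corner-gray over 9 cells = 4723  → 1.3109
row 8: Σ corner-gray over 9 cells = 4512  → 1.2523
row 9: Σ corner-gray over 9 cells = 4494  → 1.2473
row 10: Σ corner-gray over 9 cells = 4602  → 1.2773
row 11: Σ corner-gray over 9 cells = 4154  → 1.1530
row 12: Σ corner-gray over 9 cells = 4171  → 1.1577
row 13: Σ corner-gray over 9 cells = 4313  → 1.1971
row 14: Σ corner-gray over 9 cells = 4887  → 1.3564
Σ rows: total corner-gray = 65065  → 18.0593 mm³

18.059


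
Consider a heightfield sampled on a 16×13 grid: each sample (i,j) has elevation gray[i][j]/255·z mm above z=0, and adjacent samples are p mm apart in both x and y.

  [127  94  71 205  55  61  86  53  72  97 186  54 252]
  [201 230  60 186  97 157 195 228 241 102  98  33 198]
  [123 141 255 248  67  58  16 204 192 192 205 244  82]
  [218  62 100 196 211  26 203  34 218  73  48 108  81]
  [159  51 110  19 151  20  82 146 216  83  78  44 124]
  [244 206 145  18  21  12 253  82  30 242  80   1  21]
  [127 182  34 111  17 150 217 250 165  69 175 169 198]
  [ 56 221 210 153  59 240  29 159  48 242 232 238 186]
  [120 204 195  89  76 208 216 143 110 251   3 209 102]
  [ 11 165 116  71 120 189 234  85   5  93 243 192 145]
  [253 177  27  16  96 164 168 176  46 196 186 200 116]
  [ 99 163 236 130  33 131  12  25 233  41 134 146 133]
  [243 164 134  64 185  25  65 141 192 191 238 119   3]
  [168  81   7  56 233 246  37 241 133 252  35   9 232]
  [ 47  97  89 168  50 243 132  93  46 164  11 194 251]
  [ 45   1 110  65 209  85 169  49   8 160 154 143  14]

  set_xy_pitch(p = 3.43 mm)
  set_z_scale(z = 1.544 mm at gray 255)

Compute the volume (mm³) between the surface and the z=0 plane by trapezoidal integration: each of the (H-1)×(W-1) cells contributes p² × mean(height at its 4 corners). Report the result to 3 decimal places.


height_mm = gray/255 × 1.544; cell vol = 3.43² × mean(4 corners)
unit = 3.43² × 1.544 / (4×255) = 0.0178088 mm³ per gray-sum
row 0: Σ corner-gray over 12 cells = 6100  → 108.6339
row 1: Σ corner-gray over 12 cells = 7502  → 133.6018
row 2: Σ corner-gray over 12 cells = 6706  → 119.4260
row 3: Σ corner-gray over 12 cells = 5140  → 91.5374
row 4: Σ corner-gray over 12 cells = 4728  → 84.2001
row 5: Σ corner-gray over 12 cells = 5848  → 104.1460
row 6: Σ corner-gray over 12 cells = 7307  → 130.1291
row 7: Σ corner-gray over 12 cells = 7534  → 134.1717
row 8: Σ corner-gray over 12 cells = 6812  → 121.3137
row 9: Σ corner-gray over 12 cells = 6455  → 114.9560
row 10: Σ corner-gray over 12 cells = 6073  → 108.1530
row 11: Σ corner-gray over 12 cells = 6082  → 108.3133
row 12: Σ corner-gray over 12 cells = 6342  → 112.9436
row 13: Σ corner-gray over 12 cells = 5932  → 105.6420
row 14: Σ corner-gray over 12 cells = 5237  → 93.2648
Σ rows: total corner-gray = 93798  → 1670.4325 mm³

1670.433


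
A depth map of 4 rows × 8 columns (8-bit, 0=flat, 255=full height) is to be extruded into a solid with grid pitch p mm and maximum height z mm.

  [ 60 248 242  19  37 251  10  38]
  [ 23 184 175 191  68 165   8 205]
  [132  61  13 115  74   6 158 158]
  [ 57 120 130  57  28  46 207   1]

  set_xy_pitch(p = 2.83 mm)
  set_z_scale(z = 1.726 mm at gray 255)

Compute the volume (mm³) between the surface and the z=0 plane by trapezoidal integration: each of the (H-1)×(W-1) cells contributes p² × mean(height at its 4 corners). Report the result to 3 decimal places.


119.992

height_mm = gray/255 × 1.726; cell vol = 2.83² × mean(4 corners)
unit = 2.83² × 1.726 / (4×255) = 0.0135523 mm³ per gray-sum
row 0: Σ corner-gray over 7 cells = 3522  → 47.7313
row 1: Σ corner-gray over 7 cells = 2954  → 40.0335
row 2: Σ corner-gray over 7 cells = 2378  → 32.2274
Σ rows: total corner-gray = 8854  → 119.9922 mm³


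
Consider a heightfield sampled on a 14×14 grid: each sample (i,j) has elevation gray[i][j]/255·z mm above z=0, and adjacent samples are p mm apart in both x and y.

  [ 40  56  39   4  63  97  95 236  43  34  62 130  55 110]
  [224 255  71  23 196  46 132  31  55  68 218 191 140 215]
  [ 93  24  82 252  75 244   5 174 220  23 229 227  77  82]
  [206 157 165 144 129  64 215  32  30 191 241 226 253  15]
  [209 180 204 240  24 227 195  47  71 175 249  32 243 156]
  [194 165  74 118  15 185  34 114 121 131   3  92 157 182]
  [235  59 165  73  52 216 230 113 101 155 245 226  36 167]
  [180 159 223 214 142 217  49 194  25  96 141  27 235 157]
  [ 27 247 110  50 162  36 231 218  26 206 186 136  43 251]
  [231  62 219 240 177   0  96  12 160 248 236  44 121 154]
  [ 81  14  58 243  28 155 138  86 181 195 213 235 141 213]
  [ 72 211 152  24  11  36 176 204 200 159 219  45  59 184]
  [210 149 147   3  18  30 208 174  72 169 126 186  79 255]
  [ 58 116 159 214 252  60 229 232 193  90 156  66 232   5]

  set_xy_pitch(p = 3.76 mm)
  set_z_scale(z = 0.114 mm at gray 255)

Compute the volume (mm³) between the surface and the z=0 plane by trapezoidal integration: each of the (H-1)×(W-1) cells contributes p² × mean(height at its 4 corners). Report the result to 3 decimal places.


143.536

height_mm = gray/255 × 0.114; cell vol = 3.76² × mean(4 corners)
unit = 3.76² × 0.114 / (4×255) = 0.00158008 mm³ per gray-sum
row 0: Σ corner-gray over 13 cells = 5269  → 8.3255
row 1: Σ corner-gray over 13 cells = 6730  → 10.6340
row 2: Σ corner-gray over 13 cells = 7354  → 11.6199
row 3: Σ corner-gray over 13 cells = 8054  → 12.7260
row 4: Σ corner-gray over 13 cells = 6933  → 10.9547
row 5: Σ corner-gray over 13 cells = 6538  → 10.3306
row 6: Σ corner-gray over 13 cells = 7525  → 11.8901
row 7: Σ corner-gray over 13 cells = 7361  → 11.6310
row 8: Σ corner-gray over 13 cells = 7195  → 11.3687
row 9: Σ corner-gray over 13 cells = 7283  → 11.5078
row 10: Σ corner-gray over 13 cells = 6916  → 10.9279
row 11: Σ corner-gray over 13 cells = 6435  → 10.1678
row 12: Σ corner-gray over 13 cells = 7248  → 11.4525
Σ rows: total corner-gray = 90841  → 143.5365 mm³


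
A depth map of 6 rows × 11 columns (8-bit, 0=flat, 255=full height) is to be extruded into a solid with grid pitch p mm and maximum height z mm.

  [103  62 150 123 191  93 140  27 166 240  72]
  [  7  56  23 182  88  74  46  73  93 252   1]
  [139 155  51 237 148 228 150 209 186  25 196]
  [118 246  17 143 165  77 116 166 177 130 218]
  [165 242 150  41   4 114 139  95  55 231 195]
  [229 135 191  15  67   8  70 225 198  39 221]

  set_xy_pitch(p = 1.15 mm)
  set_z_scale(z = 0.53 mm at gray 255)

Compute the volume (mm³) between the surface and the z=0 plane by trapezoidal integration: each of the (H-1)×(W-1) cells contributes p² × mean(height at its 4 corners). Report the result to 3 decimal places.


17.399

height_mm = gray/255 × 0.53; cell vol = 1.15² × mean(4 corners)
unit = 1.15² × 0.53 / (4×255) = 0.000687181 mm³ per gray-sum
row 0: Σ corner-gray over 10 cells = 4341  → 2.9831
row 1: Σ corner-gray over 10 cells = 4895  → 3.3638
row 2: Σ corner-gray over 10 cells = 5923  → 4.0702
row 3: Σ corner-gray over 10 cells = 5312  → 3.6503
row 4: Σ corner-gray over 10 cells = 4848  → 3.3315
Σ rows: total corner-gray = 25319  → 17.3987 mm³


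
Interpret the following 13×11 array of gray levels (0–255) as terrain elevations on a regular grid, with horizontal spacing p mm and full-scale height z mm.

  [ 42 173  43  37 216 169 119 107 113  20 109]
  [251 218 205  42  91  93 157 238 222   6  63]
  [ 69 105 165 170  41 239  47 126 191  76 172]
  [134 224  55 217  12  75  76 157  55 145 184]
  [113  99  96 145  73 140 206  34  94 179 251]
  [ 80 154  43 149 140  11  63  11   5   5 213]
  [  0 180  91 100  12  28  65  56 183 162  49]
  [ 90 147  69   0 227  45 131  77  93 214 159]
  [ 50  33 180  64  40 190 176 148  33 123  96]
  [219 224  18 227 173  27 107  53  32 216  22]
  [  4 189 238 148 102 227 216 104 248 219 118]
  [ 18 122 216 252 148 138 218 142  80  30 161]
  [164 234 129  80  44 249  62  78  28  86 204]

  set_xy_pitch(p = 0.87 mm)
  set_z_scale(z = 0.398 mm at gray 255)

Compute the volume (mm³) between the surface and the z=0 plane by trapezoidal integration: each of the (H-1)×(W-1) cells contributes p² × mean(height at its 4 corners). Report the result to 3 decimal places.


height_mm = gray/255 × 0.398; cell vol = 0.87² × mean(4 corners)
unit = 0.87² × 0.398 / (4×255) = 0.000295339 mm³ per gray-sum
row 0: Σ corner-gray over 10 cells = 5003  → 1.4776
row 1: Σ corner-gray over 10 cells = 5419  → 1.6004
row 2: Σ corner-gray over 10 cells = 4911  → 1.4504
row 3: Σ corner-gray over 10 cells = 4846  → 1.4312
row 4: Σ corner-gray over 10 cells = 3951  → 1.1669
row 5: Σ corner-gray over 10 cells = 3258  → 0.9622
row 6: Σ corner-gray over 10 cells = 4058  → 1.1985
row 7: Σ corner-gray over 10 cells = 4375  → 1.2921
row 8: Σ corner-gray over 10 cells = 4515  → 1.3335
row 9: Σ corner-gray over 10 cells = 5899  → 1.7422
row 10: Σ corner-gray over 10 cells = 6375  → 1.8828
row 11: Σ corner-gray over 10 cells = 5219  → 1.5414
Σ rows: total corner-gray = 57829  → 17.0792 mm³

17.079


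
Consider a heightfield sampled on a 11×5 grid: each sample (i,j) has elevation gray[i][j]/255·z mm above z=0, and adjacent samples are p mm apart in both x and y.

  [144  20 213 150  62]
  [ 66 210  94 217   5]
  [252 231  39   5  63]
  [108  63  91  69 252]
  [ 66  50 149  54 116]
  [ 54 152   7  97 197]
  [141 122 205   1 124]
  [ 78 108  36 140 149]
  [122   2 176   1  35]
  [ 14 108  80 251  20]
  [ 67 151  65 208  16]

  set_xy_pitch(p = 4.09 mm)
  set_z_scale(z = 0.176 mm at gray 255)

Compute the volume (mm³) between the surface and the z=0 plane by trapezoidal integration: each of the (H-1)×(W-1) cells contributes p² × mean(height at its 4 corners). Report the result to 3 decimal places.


48.085

height_mm = gray/255 × 0.176; cell vol = 4.09² × mean(4 corners)
unit = 4.09² × 0.176 / (4×255) = 0.00288642 mm³ per gray-sum
row 0: Σ corner-gray over 4 cells = 2085  → 6.0182
row 1: Σ corner-gray over 4 cells = 1978  → 5.7093
row 2: Σ corner-gray over 4 cells = 1671  → 4.8232
row 3: Σ corner-gray over 4 cells = 1494  → 4.3123
row 4: Σ corner-gray over 4 cells = 1451  → 4.1882
row 5: Σ corner-gray over 4 cells = 1684  → 4.8607
row 6: Σ corner-gray over 4 cells = 1716  → 4.9531
row 7: Σ corner-gray over 4 cells = 1310  → 3.7812
row 8: Σ corner-gray over 4 cells = 1427  → 4.1189
row 9: Σ corner-gray over 4 cells = 1843  → 5.3197
Σ rows: total corner-gray = 16659  → 48.0848 mm³


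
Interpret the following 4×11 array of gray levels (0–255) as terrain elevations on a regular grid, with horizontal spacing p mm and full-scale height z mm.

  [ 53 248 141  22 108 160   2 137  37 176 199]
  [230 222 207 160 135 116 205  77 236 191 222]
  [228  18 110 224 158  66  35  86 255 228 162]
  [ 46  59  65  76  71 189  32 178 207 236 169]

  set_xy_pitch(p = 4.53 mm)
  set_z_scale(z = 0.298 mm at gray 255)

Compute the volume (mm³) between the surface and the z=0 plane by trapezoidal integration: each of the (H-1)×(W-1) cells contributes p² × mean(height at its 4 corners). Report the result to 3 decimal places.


104.049

height_mm = gray/255 × 0.298; cell vol = 4.53² × mean(4 corners)
unit = 4.53² × 0.298 / (4×255) = 0.00599532 mm³ per gray-sum
row 0: Σ corner-gray over 10 cells = 5864  → 35.1566
row 1: Σ corner-gray over 10 cells = 6300  → 37.7705
row 2: Σ corner-gray over 10 cells = 5191  → 31.1217
Σ rows: total corner-gray = 17355  → 104.0488 mm³


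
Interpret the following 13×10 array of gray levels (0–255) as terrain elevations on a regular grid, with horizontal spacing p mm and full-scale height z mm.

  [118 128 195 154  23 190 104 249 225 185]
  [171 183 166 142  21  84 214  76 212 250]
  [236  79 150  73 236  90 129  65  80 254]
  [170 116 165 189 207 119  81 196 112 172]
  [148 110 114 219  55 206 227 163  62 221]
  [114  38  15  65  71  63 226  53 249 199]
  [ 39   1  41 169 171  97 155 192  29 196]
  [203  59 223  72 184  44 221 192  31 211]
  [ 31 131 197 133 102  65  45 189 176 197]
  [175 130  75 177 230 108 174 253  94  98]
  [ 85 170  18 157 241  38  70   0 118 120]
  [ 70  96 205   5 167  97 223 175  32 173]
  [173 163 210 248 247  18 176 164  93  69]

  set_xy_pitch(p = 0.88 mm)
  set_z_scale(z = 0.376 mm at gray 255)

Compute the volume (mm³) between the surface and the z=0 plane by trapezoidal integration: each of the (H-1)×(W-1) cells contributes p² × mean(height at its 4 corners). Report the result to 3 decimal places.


16.316

height_mm = gray/255 × 0.376; cell vol = 0.88² × mean(4 corners)
unit = 0.88² × 0.376 / (4×255) = 0.000285465 mm³ per gray-sum
row 0: Σ corner-gray over 9 cells = 5456  → 1.5575
row 1: Σ corner-gray over 9 cells = 4911  → 1.4019
row 2: Σ corner-gray over 9 cells = 5006  → 1.4290
row 3: Σ corner-gray over 9 cells = 5393  → 1.5395
row 4: Σ corner-gray over 9 cells = 4554  → 1.3000
row 5: Σ corner-gray over 9 cells = 3818  → 1.0899
row 6: Σ corner-gray over 9 cells = 4411  → 1.2592
row 7: Σ corner-gray over 9 cells = 4770  → 1.3617
row 8: Σ corner-gray over 9 cells = 5059  → 1.4442
row 9: Σ corner-gray over 9 cells = 4584  → 1.3086
row 10: Σ corner-gray over 9 cells = 4072  → 1.1624
row 11: Σ corner-gray over 9 cells = 5123  → 1.4624
Σ rows: total corner-gray = 57157  → 16.3163 mm³


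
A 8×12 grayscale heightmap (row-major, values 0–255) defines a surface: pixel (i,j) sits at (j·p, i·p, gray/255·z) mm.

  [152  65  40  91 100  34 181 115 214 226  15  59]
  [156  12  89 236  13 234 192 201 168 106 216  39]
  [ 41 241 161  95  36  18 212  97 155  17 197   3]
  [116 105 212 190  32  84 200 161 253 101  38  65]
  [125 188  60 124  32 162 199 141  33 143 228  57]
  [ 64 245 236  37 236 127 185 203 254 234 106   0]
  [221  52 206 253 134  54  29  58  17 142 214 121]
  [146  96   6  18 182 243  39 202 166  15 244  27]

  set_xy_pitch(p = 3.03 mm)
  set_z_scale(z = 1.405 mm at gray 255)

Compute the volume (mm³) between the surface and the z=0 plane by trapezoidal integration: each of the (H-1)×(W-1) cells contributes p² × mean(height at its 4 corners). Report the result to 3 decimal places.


height_mm = gray/255 × 1.405; cell vol = 3.03² × mean(4 corners)
unit = 3.03² × 1.405 / (4×255) = 0.0126462 mm³ per gray-sum
row 0: Σ corner-gray over 11 cells = 5502  → 69.5796
row 1: Σ corner-gray over 11 cells = 5631  → 71.2110
row 2: Σ corner-gray over 11 cells = 5435  → 68.7323
row 3: Σ corner-gray over 11 cells = 5735  → 72.5262
row 4: Σ corner-gray over 11 cells = 6592  → 83.3640
row 5: Σ corner-gray over 11 cells = 6450  → 81.5682
row 6: Σ corner-gray over 11 cells = 5255  → 66.4560
Σ rows: total corner-gray = 40600  → 513.4373 mm³

513.437


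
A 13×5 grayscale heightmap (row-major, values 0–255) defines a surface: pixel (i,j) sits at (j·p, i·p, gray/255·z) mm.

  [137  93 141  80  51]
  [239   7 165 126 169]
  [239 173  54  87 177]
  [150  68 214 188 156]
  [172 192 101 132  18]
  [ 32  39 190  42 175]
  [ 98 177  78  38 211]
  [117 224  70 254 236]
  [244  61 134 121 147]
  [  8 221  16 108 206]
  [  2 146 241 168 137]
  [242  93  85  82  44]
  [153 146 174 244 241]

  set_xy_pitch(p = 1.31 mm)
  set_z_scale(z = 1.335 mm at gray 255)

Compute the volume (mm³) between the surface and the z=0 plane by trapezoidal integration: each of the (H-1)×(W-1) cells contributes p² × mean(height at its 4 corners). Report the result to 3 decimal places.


height_mm = gray/255 × 1.335; cell vol = 1.31² × mean(4 corners)
unit = 1.31² × 1.335 / (4×255) = 0.00224607 mm³ per gray-sum
row 0: Σ corner-gray over 4 cells = 1820  → 4.0879
row 1: Σ corner-gray over 4 cells = 2048  → 4.6000
row 2: Σ corner-gray over 4 cells = 2290  → 5.1435
row 3: Σ corner-gray over 4 cells = 2286  → 5.1345
row 4: Σ corner-gray over 4 cells = 1789  → 4.0182
row 5: Σ corner-gray over 4 cells = 1644  → 3.6925
row 6: Σ corner-gray over 4 cells = 2344  → 5.2648
row 7: Σ corner-gray over 4 cells = 2472  → 5.5523
row 8: Σ corner-gray over 4 cells = 1927  → 4.3282
row 9: Σ corner-gray over 4 cells = 2153  → 4.8358
row 10: Σ corner-gray over 4 cells = 2055  → 4.6157
row 11: Σ corner-gray over 4 cells = 2328  → 5.2289
Σ rows: total corner-gray = 25156  → 56.5022 mm³

56.502


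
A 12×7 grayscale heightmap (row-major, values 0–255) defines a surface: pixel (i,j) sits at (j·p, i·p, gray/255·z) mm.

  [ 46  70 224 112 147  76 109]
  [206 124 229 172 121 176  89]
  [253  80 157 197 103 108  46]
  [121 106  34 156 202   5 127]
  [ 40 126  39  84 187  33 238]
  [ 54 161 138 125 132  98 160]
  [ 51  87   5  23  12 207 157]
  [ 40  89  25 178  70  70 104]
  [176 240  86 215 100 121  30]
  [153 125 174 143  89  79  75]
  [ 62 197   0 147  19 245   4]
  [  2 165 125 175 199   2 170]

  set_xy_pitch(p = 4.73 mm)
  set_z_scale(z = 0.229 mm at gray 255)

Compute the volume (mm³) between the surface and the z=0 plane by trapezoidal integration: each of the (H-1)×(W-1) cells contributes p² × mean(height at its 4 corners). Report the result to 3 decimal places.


height_mm = gray/255 × 0.229; cell vol = 4.73² × mean(4 corners)
unit = 4.73² × 0.229 / (4×255) = 0.00502294 mm³ per gray-sum
row 0: Σ corner-gray over 6 cells = 3352  → 16.8369
row 1: Σ corner-gray over 6 cells = 3528  → 17.7209
row 2: Σ corner-gray over 6 cells = 2843  → 14.2802
row 3: Σ corner-gray over 6 cells = 2470  → 12.4067
row 4: Σ corner-gray over 6 cells = 2738  → 13.7528
row 5: Σ corner-gray over 6 cells = 2398  → 12.0450
row 6: Σ corner-gray over 6 cells = 1884  → 9.4632
row 7: Σ corner-gray over 6 cells = 2738  → 13.7528
row 8: Σ corner-gray over 6 cells = 3178  → 15.9629
row 9: Σ corner-gray over 6 cells = 2730  → 13.7126
row 10: Σ corner-gray over 6 cells = 2786  → 13.9939
Σ rows: total corner-gray = 30645  → 153.9279 mm³

153.928


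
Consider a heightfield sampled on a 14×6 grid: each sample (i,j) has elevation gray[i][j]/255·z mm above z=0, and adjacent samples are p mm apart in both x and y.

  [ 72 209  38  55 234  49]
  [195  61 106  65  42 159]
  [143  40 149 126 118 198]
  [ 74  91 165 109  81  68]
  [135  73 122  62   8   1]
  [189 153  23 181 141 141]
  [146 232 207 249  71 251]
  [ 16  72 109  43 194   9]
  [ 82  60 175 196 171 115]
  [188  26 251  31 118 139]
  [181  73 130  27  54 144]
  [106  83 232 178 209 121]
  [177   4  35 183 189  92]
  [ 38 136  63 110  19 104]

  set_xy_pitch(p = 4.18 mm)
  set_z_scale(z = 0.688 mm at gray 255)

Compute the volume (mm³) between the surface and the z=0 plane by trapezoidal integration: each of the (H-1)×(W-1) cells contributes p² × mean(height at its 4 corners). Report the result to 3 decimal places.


355.952

height_mm = gray/255 × 0.688; cell vol = 4.18² × mean(4 corners)
unit = 4.18² × 0.688 / (4×255) = 0.0117853 mm³ per gray-sum
row 0: Σ corner-gray over 5 cells = 2095  → 24.6902
row 1: Σ corner-gray over 5 cells = 2109  → 24.8552
row 2: Σ corner-gray over 5 cells = 2241  → 26.4109
row 3: Σ corner-gray over 5 cells = 1700  → 20.0350
row 4: Σ corner-gray over 5 cells = 1992  → 23.4763
row 5: Σ corner-gray over 5 cells = 3241  → 38.1962
row 6: Σ corner-gray over 5 cells = 2776  → 32.7160
row 7: Σ corner-gray over 5 cells = 2262  → 26.6584
row 8: Σ corner-gray over 5 cells = 2580  → 30.4061
row 9: Σ corner-gray over 5 cells = 2072  → 24.4192
row 10: Σ corner-gray over 5 cells = 2524  → 29.7461
row 11: Σ corner-gray over 5 cells = 2722  → 32.0796
row 12: Σ corner-gray over 5 cells = 1889  → 22.2624
Σ rows: total corner-gray = 30203  → 355.9516 mm³


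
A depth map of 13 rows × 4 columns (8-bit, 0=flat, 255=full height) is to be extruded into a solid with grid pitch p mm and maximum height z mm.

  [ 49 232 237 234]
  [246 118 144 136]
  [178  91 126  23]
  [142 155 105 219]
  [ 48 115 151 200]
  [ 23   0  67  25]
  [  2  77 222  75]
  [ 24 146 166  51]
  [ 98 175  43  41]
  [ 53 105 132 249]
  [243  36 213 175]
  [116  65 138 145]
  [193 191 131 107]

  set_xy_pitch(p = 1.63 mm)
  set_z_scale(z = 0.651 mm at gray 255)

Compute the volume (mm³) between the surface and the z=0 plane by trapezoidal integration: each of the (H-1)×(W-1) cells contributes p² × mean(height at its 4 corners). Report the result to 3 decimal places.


29.758

height_mm = gray/255 × 0.651; cell vol = 1.63² × mean(4 corners)
unit = 1.63² × 0.651 / (4×255) = 0.00169573 mm³ per gray-sum
row 0: Σ corner-gray over 3 cells = 2127  → 3.6068
row 1: Σ corner-gray over 3 cells = 1541  → 2.6131
row 2: Σ corner-gray over 3 cells = 1516  → 2.5707
row 3: Σ corner-gray over 3 cells = 1661  → 2.8166
row 4: Σ corner-gray over 3 cells = 962  → 1.6313
row 5: Σ corner-gray over 3 cells = 857  → 1.4532
row 6: Σ corner-gray over 3 cells = 1374  → 2.3299
row 7: Σ corner-gray over 3 cells = 1274  → 2.1604
row 8: Σ corner-gray over 3 cells = 1351  → 2.2909
row 9: Σ corner-gray over 3 cells = 1692  → 2.8692
row 10: Σ corner-gray over 3 cells = 1583  → 2.6843
row 11: Σ corner-gray over 3 cells = 1611  → 2.7318
Σ rows: total corner-gray = 17549  → 29.7583 mm³


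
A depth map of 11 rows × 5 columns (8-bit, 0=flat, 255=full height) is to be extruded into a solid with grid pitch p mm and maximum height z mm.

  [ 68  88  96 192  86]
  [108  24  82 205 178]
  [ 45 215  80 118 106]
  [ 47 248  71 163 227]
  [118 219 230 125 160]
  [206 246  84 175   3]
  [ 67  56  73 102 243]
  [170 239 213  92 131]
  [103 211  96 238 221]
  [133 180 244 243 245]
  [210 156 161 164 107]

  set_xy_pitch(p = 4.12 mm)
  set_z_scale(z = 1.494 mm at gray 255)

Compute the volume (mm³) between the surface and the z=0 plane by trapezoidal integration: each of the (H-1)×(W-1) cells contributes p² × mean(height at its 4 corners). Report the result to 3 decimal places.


604.035

height_mm = gray/255 × 1.494; cell vol = 4.12² × mean(4 corners)
unit = 4.12² × 1.494 / (4×255) = 0.0248625 mm³ per gray-sum
row 0: Σ corner-gray over 4 cells = 1814  → 45.1006
row 1: Σ corner-gray over 4 cells = 1885  → 46.8658
row 2: Σ corner-gray over 4 cells = 2215  → 55.0704
row 3: Σ corner-gray over 4 cells = 2664  → 66.2337
row 4: Σ corner-gray over 4 cells = 2645  → 65.7613
row 5: Σ corner-gray over 4 cells = 1991  → 49.5012
row 6: Σ corner-gray over 4 cells = 2161  → 53.7279
row 7: Σ corner-gray over 4 cells = 2803  → 69.6896
row 8: Σ corner-gray over 4 cells = 3126  → 77.7202
row 9: Σ corner-gray over 4 cells = 2991  → 74.3637
Σ rows: total corner-gray = 24295  → 604.0345 mm³
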